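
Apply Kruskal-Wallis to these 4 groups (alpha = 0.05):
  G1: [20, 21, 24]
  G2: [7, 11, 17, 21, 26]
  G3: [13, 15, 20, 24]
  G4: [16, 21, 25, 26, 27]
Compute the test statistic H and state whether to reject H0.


Step 1: Combine all N = 17 observations and assign midranks.
sorted (value, group, rank): (7,G2,1), (11,G2,2), (13,G3,3), (15,G3,4), (16,G4,5), (17,G2,6), (20,G1,7.5), (20,G3,7.5), (21,G1,10), (21,G2,10), (21,G4,10), (24,G1,12.5), (24,G3,12.5), (25,G4,14), (26,G2,15.5), (26,G4,15.5), (27,G4,17)
Step 2: Sum ranks within each group.
R_1 = 30 (n_1 = 3)
R_2 = 34.5 (n_2 = 5)
R_3 = 27 (n_3 = 4)
R_4 = 61.5 (n_4 = 5)
Step 3: H = 12/(N(N+1)) * sum(R_i^2/n_i) - 3(N+1)
     = 12/(17*18) * (30^2/3 + 34.5^2/5 + 27^2/4 + 61.5^2/5) - 3*18
     = 0.039216 * 1476.75 - 54
     = 3.911765.
Step 4: Ties present; correction factor C = 1 - 42/(17^3 - 17) = 0.991422. Corrected H = 3.911765 / 0.991422 = 3.945612.
Step 5: Under H0, H ~ chi^2(3); p-value = 0.267397.
Step 6: alpha = 0.05. fail to reject H0.

H = 3.9456, df = 3, p = 0.267397, fail to reject H0.


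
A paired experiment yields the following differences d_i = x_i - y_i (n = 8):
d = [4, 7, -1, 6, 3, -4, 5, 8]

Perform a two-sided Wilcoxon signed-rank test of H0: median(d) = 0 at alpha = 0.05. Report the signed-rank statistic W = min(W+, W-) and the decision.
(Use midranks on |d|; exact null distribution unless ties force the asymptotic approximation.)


Step 1: Drop any zero differences (none here) and take |d_i|.
|d| = [4, 7, 1, 6, 3, 4, 5, 8]
Step 2: Midrank |d_i| (ties get averaged ranks).
ranks: |4|->3.5, |7|->7, |1|->1, |6|->6, |3|->2, |4|->3.5, |5|->5, |8|->8
Step 3: Attach original signs; sum ranks with positive sign and with negative sign.
W+ = 3.5 + 7 + 6 + 2 + 5 + 8 = 31.5
W- = 1 + 3.5 = 4.5
(Check: W+ + W- = 36 should equal n(n+1)/2 = 36.)
Step 4: Test statistic W = min(W+, W-) = 4.5.
Step 5: Ties in |d|, so use the tie-corrected normal approximation.
        E[W] = n(n+1)/4 = 8*9/4 = 18.
        Tie groups: |d|=4 (t=2); sum(t^3 - t) = 6.
        Var[W] = n(n+1)(2n+1)/24 - sum(t^3-t)/48 = 1224/24 - 6/48 = 50.875.
        z = (W - E[W]) / sqrt(Var[W]) = (4.5 - 18) / 7.1327 = -1.8927.
        Two-sided p = 2*Phi(z) = 0.058398.
Step 6: alpha = 0.05. fail to reject H0.

W+ = 31.5, W- = 4.5, W = min = 4.5, p = 0.058398, fail to reject H0.


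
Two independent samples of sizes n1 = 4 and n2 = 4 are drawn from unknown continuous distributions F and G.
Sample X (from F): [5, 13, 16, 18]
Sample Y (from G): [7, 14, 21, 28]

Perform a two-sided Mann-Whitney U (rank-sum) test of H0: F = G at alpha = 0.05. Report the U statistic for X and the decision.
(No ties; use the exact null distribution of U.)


Step 1: Combine and sort all 8 observations; assign midranks.
sorted (value, group): (5,X), (7,Y), (13,X), (14,Y), (16,X), (18,X), (21,Y), (28,Y)
ranks: 5->1, 7->2, 13->3, 14->4, 16->5, 18->6, 21->7, 28->8
Step 2: Rank sum for X: R1 = 1 + 3 + 5 + 6 = 15.
Step 3: U_X = R1 - n1(n1+1)/2 = 15 - 4*5/2 = 15 - 10 = 5.
       U_Y = n1*n2 - U_X = 16 - 5 = 11.
Step 4: No ties, so the exact null distribution of U (based on enumerating the C(8,4) = 70 equally likely rank assignments) gives the two-sided p-value.
Step 5: p-value = 0.485714; compare to alpha = 0.05. fail to reject H0.

U_X = 5, p = 0.485714, fail to reject H0 at alpha = 0.05.


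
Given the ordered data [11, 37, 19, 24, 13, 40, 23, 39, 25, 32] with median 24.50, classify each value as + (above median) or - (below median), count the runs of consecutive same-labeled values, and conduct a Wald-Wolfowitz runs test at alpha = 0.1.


Step 1: Compute median = 24.50; label A = above, B = below.
Labels in order: BABBBABAAA  (n_A = 5, n_B = 5)
Step 2: Count runs R = 6.
Step 3: Under H0 (random ordering), E[R] = 2*n_A*n_B/(n_A+n_B) + 1 = 2*5*5/10 + 1 = 6.0000.
        Var[R] = 2*n_A*n_B*(2*n_A*n_B - n_A - n_B) / ((n_A+n_B)^2 * (n_A+n_B-1)) = 2000/900 = 2.2222.
        SD[R] = 1.4907.
Step 4: R = E[R], so z = 0 with no continuity correction.
Step 5: Two-sided p-value via normal approximation = 2*(1 - Phi(|z|)) = 1.000000.
Step 6: alpha = 0.1. fail to reject H0.

R = 6, z = 0.0000, p = 1.000000, fail to reject H0.


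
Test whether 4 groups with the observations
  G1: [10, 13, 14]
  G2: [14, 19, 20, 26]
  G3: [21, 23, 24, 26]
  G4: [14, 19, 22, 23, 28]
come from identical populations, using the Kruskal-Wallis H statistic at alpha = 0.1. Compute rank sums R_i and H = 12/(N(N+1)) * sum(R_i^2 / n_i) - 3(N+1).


Step 1: Combine all N = 16 observations and assign midranks.
sorted (value, group, rank): (10,G1,1), (13,G1,2), (14,G1,4), (14,G2,4), (14,G4,4), (19,G2,6.5), (19,G4,6.5), (20,G2,8), (21,G3,9), (22,G4,10), (23,G3,11.5), (23,G4,11.5), (24,G3,13), (26,G2,14.5), (26,G3,14.5), (28,G4,16)
Step 2: Sum ranks within each group.
R_1 = 7 (n_1 = 3)
R_2 = 33 (n_2 = 4)
R_3 = 48 (n_3 = 4)
R_4 = 48 (n_4 = 5)
Step 3: H = 12/(N(N+1)) * sum(R_i^2/n_i) - 3(N+1)
     = 12/(16*17) * (7^2/3 + 33^2/4 + 48^2/4 + 48^2/5) - 3*17
     = 0.044118 * 1325.38 - 51
     = 7.472794.
Step 4: Ties present; correction factor C = 1 - 42/(16^3 - 16) = 0.989706. Corrected H = 7.472794 / 0.989706 = 7.550520.
Step 5: Under H0, H ~ chi^2(3); p-value = 0.056274.
Step 6: alpha = 0.1. reject H0.

H = 7.5505, df = 3, p = 0.056274, reject H0.


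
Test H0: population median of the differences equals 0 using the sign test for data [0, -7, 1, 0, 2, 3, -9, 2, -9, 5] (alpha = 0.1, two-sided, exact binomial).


Step 1: Discard zero differences. Original n = 10; n_eff = number of nonzero differences = 8.
Nonzero differences (with sign): -7, +1, +2, +3, -9, +2, -9, +5
Step 2: Count signs: positive = 5, negative = 3.
Step 3: Under H0: P(positive) = 0.5, so the number of positives S ~ Bin(8, 0.5).
Step 4: Two-sided exact p-value = sum of Bin(8,0.5) probabilities at or below the observed probability = 0.726562.
Step 5: alpha = 0.1. fail to reject H0.

n_eff = 8, pos = 5, neg = 3, p = 0.726562, fail to reject H0.


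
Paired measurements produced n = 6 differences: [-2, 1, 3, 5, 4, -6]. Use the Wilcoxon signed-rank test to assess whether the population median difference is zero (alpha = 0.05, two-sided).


Step 1: Drop any zero differences (none here) and take |d_i|.
|d| = [2, 1, 3, 5, 4, 6]
Step 2: Midrank |d_i| (ties get averaged ranks).
ranks: |2|->2, |1|->1, |3|->3, |5|->5, |4|->4, |6|->6
Step 3: Attach original signs; sum ranks with positive sign and with negative sign.
W+ = 1 + 3 + 5 + 4 = 13
W- = 2 + 6 = 8
(Check: W+ + W- = 21 should equal n(n+1)/2 = 21.)
Step 4: Test statistic W = min(W+, W-) = 8.
Step 5: No ties, so the exact null distribution over the 2^6 = 64 sign assignments gives the two-sided p-value = 0.687500.
Step 6: alpha = 0.05. fail to reject H0.

W+ = 13, W- = 8, W = min = 8, p = 0.687500, fail to reject H0.


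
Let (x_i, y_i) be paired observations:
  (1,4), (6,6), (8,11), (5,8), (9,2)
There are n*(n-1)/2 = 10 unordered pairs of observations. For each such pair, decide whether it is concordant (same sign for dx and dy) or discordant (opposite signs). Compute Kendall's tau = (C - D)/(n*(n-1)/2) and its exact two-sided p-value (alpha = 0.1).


Step 1: Enumerate the 10 unordered pairs (i,j) with i<j and classify each by sign(x_j-x_i) * sign(y_j-y_i).
  (1,2):dx=+5,dy=+2->C; (1,3):dx=+7,dy=+7->C; (1,4):dx=+4,dy=+4->C; (1,5):dx=+8,dy=-2->D
  (2,3):dx=+2,dy=+5->C; (2,4):dx=-1,dy=+2->D; (2,5):dx=+3,dy=-4->D; (3,4):dx=-3,dy=-3->C
  (3,5):dx=+1,dy=-9->D; (4,5):dx=+4,dy=-6->D
Step 2: C = 5, D = 5, total pairs = 10.
Step 3: tau = (C - D)/(n(n-1)/2) = (5 - 5)/10 = 0.000000.
Step 4: Exact two-sided p-value (enumerate n! = 120 permutations of y under H0): p = 1.000000.
Step 5: alpha = 0.1. fail to reject H0.

tau_b = 0.0000 (C=5, D=5), p = 1.000000, fail to reject H0.


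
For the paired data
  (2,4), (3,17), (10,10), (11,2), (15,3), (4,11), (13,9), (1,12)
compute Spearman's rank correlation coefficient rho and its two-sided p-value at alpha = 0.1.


Step 1: Rank x and y separately (midranks; no ties here).
rank(x): 2->2, 3->3, 10->5, 11->6, 15->8, 4->4, 13->7, 1->1
rank(y): 4->3, 17->8, 10->5, 2->1, 3->2, 11->6, 9->4, 12->7
Step 2: d_i = R_x(i) - R_y(i); compute d_i^2.
  (2-3)^2=1, (3-8)^2=25, (5-5)^2=0, (6-1)^2=25, (8-2)^2=36, (4-6)^2=4, (7-4)^2=9, (1-7)^2=36
sum(d^2) = 136.
Step 3: rho = 1 - 6*136 / (8*(8^2 - 1)) = 1 - 816/504 = -0.619048.
Step 4: Under H0, t = rho * sqrt((n-2)/(1-rho^2)) = -1.9308 ~ t(6).
Step 5: Two-sided p-value from the t-distribution with 6 df = 0.101733.
Step 6: alpha = 0.1. fail to reject H0.

rho = -0.6190, p = 0.101733, fail to reject H0 at alpha = 0.1.


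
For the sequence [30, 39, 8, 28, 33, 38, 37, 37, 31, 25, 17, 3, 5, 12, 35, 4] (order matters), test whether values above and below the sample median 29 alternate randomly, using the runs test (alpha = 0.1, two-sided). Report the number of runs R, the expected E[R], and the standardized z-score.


Step 1: Compute median = 29; label A = above, B = below.
Labels in order: AABBAAAAABBBBBAB  (n_A = 8, n_B = 8)
Step 2: Count runs R = 6.
Step 3: Under H0 (random ordering), E[R] = 2*n_A*n_B/(n_A+n_B) + 1 = 2*8*8/16 + 1 = 9.0000.
        Var[R] = 2*n_A*n_B*(2*n_A*n_B - n_A - n_B) / ((n_A+n_B)^2 * (n_A+n_B-1)) = 14336/3840 = 3.7333.
        SD[R] = 1.9322.
Step 4: Continuity-corrected z = (R + 0.5 - E[R]) / SD[R] = (6 + 0.5 - 9.0000) / 1.9322 = -1.2939.
Step 5: Two-sided p-value via normal approximation = 2*(1 - Phi(|z|)) = 0.195709.
Step 6: alpha = 0.1. fail to reject H0.

R = 6, z = -1.2939, p = 0.195709, fail to reject H0.


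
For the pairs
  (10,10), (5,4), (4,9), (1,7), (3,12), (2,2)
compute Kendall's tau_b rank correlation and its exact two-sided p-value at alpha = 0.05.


Step 1: Enumerate the 15 unordered pairs (i,j) with i<j and classify each by sign(x_j-x_i) * sign(y_j-y_i).
  (1,2):dx=-5,dy=-6->C; (1,3):dx=-6,dy=-1->C; (1,4):dx=-9,dy=-3->C; (1,5):dx=-7,dy=+2->D
  (1,6):dx=-8,dy=-8->C; (2,3):dx=-1,dy=+5->D; (2,4):dx=-4,dy=+3->D; (2,5):dx=-2,dy=+8->D
  (2,6):dx=-3,dy=-2->C; (3,4):dx=-3,dy=-2->C; (3,5):dx=-1,dy=+3->D; (3,6):dx=-2,dy=-7->C
  (4,5):dx=+2,dy=+5->C; (4,6):dx=+1,dy=-5->D; (5,6):dx=-1,dy=-10->C
Step 2: C = 9, D = 6, total pairs = 15.
Step 3: tau = (C - D)/(n(n-1)/2) = (9 - 6)/15 = 0.200000.
Step 4: Exact two-sided p-value (enumerate n! = 720 permutations of y under H0): p = 0.719444.
Step 5: alpha = 0.05. fail to reject H0.

tau_b = 0.2000 (C=9, D=6), p = 0.719444, fail to reject H0.


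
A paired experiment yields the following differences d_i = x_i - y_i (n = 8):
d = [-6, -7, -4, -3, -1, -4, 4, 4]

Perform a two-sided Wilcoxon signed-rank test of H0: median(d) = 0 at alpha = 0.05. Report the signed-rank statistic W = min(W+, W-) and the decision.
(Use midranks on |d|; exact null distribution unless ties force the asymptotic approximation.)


Step 1: Drop any zero differences (none here) and take |d_i|.
|d| = [6, 7, 4, 3, 1, 4, 4, 4]
Step 2: Midrank |d_i| (ties get averaged ranks).
ranks: |6|->7, |7|->8, |4|->4.5, |3|->2, |1|->1, |4|->4.5, |4|->4.5, |4|->4.5
Step 3: Attach original signs; sum ranks with positive sign and with negative sign.
W+ = 4.5 + 4.5 = 9
W- = 7 + 8 + 4.5 + 2 + 1 + 4.5 = 27
(Check: W+ + W- = 36 should equal n(n+1)/2 = 36.)
Step 4: Test statistic W = min(W+, W-) = 9.
Step 5: Ties in |d|, so use the tie-corrected normal approximation.
        E[W] = n(n+1)/4 = 8*9/4 = 18.
        Tie groups: |d|=4 (t=4); sum(t^3 - t) = 60.
        Var[W] = n(n+1)(2n+1)/24 - sum(t^3-t)/48 = 1224/24 - 60/48 = 49.75.
        z = (W - E[W]) / sqrt(Var[W]) = (9 - 18) / 7.0534 = -1.2760.
        Two-sided p = 2*Phi(z) = 0.201960.
Step 6: alpha = 0.05. fail to reject H0.

W+ = 9, W- = 27, W = min = 9, p = 0.201960, fail to reject H0.


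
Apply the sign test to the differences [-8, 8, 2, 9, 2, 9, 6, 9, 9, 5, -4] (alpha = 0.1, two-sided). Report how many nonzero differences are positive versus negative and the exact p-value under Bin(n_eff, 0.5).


Step 1: Discard zero differences. Original n = 11; n_eff = number of nonzero differences = 11.
Nonzero differences (with sign): -8, +8, +2, +9, +2, +9, +6, +9, +9, +5, -4
Step 2: Count signs: positive = 9, negative = 2.
Step 3: Under H0: P(positive) = 0.5, so the number of positives S ~ Bin(11, 0.5).
Step 4: Two-sided exact p-value = sum of Bin(11,0.5) probabilities at or below the observed probability = 0.065430.
Step 5: alpha = 0.1. reject H0.

n_eff = 11, pos = 9, neg = 2, p = 0.065430, reject H0.


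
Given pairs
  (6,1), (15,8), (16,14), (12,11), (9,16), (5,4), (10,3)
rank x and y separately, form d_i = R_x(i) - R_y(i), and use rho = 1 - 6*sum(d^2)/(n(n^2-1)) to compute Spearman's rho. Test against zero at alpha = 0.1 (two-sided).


Step 1: Rank x and y separately (midranks; no ties here).
rank(x): 6->2, 15->6, 16->7, 12->5, 9->3, 5->1, 10->4
rank(y): 1->1, 8->4, 14->6, 11->5, 16->7, 4->3, 3->2
Step 2: d_i = R_x(i) - R_y(i); compute d_i^2.
  (2-1)^2=1, (6-4)^2=4, (7-6)^2=1, (5-5)^2=0, (3-7)^2=16, (1-3)^2=4, (4-2)^2=4
sum(d^2) = 30.
Step 3: rho = 1 - 6*30 / (7*(7^2 - 1)) = 1 - 180/336 = 0.464286.
Step 4: Under H0, t = rho * sqrt((n-2)/(1-rho^2)) = 1.1722 ~ t(5).
Step 5: Two-sided p-value from the t-distribution with 5 df = 0.293934.
Step 6: alpha = 0.1. fail to reject H0.

rho = 0.4643, p = 0.293934, fail to reject H0 at alpha = 0.1.


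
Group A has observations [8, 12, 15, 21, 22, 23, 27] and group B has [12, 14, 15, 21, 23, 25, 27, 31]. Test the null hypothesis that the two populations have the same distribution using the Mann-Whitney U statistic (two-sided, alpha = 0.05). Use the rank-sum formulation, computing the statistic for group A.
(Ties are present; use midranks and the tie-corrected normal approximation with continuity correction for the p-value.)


Step 1: Combine and sort all 15 observations; assign midranks.
sorted (value, group): (8,X), (12,X), (12,Y), (14,Y), (15,X), (15,Y), (21,X), (21,Y), (22,X), (23,X), (23,Y), (25,Y), (27,X), (27,Y), (31,Y)
ranks: 8->1, 12->2.5, 12->2.5, 14->4, 15->5.5, 15->5.5, 21->7.5, 21->7.5, 22->9, 23->10.5, 23->10.5, 25->12, 27->13.5, 27->13.5, 31->15
Step 2: Rank sum for X: R1 = 1 + 2.5 + 5.5 + 7.5 + 9 + 10.5 + 13.5 = 49.5.
Step 3: U_X = R1 - n1(n1+1)/2 = 49.5 - 7*8/2 = 49.5 - 28 = 21.5.
       U_Y = n1*n2 - U_X = 56 - 21.5 = 34.5.
Step 4: Ties are present, so use the tie-corrected normal approximation (with continuity correction) for the p-value.
Step 5: p-value = 0.485499; compare to alpha = 0.05. fail to reject H0.

U_X = 21.5, p = 0.485499, fail to reject H0 at alpha = 0.05.


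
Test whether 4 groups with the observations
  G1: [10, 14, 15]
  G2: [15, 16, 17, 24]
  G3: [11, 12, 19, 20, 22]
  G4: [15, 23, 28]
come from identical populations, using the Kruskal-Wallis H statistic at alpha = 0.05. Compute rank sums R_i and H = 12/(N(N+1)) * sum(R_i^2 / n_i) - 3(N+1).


Step 1: Combine all N = 15 observations and assign midranks.
sorted (value, group, rank): (10,G1,1), (11,G3,2), (12,G3,3), (14,G1,4), (15,G1,6), (15,G2,6), (15,G4,6), (16,G2,8), (17,G2,9), (19,G3,10), (20,G3,11), (22,G3,12), (23,G4,13), (24,G2,14), (28,G4,15)
Step 2: Sum ranks within each group.
R_1 = 11 (n_1 = 3)
R_2 = 37 (n_2 = 4)
R_3 = 38 (n_3 = 5)
R_4 = 34 (n_4 = 3)
Step 3: H = 12/(N(N+1)) * sum(R_i^2/n_i) - 3(N+1)
     = 12/(15*16) * (11^2/3 + 37^2/4 + 38^2/5 + 34^2/3) - 3*16
     = 0.050000 * 1056.72 - 48
     = 4.835833.
Step 4: Ties present; correction factor C = 1 - 24/(15^3 - 15) = 0.992857. Corrected H = 4.835833 / 0.992857 = 4.870624.
Step 5: Under H0, H ~ chi^2(3); p-value = 0.181520.
Step 6: alpha = 0.05. fail to reject H0.

H = 4.8706, df = 3, p = 0.181520, fail to reject H0.


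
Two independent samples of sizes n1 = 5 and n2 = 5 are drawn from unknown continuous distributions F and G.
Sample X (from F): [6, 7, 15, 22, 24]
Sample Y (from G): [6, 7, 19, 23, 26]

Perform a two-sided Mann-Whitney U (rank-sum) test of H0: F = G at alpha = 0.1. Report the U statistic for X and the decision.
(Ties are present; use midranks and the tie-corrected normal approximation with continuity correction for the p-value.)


Step 1: Combine and sort all 10 observations; assign midranks.
sorted (value, group): (6,X), (6,Y), (7,X), (7,Y), (15,X), (19,Y), (22,X), (23,Y), (24,X), (26,Y)
ranks: 6->1.5, 6->1.5, 7->3.5, 7->3.5, 15->5, 19->6, 22->7, 23->8, 24->9, 26->10
Step 2: Rank sum for X: R1 = 1.5 + 3.5 + 5 + 7 + 9 = 26.
Step 3: U_X = R1 - n1(n1+1)/2 = 26 - 5*6/2 = 26 - 15 = 11.
       U_Y = n1*n2 - U_X = 25 - 11 = 14.
Step 4: Ties are present, so use the tie-corrected normal approximation (with continuity correction) for the p-value.
Step 5: p-value = 0.833534; compare to alpha = 0.1. fail to reject H0.

U_X = 11, p = 0.833534, fail to reject H0 at alpha = 0.1.


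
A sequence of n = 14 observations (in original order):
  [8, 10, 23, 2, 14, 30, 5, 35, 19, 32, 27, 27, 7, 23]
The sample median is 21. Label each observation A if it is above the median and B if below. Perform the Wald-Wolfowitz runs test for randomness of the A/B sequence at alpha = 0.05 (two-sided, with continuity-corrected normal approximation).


Step 1: Compute median = 21; label A = above, B = below.
Labels in order: BBABBABABAAABA  (n_A = 7, n_B = 7)
Step 2: Count runs R = 10.
Step 3: Under H0 (random ordering), E[R] = 2*n_A*n_B/(n_A+n_B) + 1 = 2*7*7/14 + 1 = 8.0000.
        Var[R] = 2*n_A*n_B*(2*n_A*n_B - n_A - n_B) / ((n_A+n_B)^2 * (n_A+n_B-1)) = 8232/2548 = 3.2308.
        SD[R] = 1.7974.
Step 4: Continuity-corrected z = (R - 0.5 - E[R]) / SD[R] = (10 - 0.5 - 8.0000) / 1.7974 = 0.8345.
Step 5: Two-sided p-value via normal approximation = 2*(1 - Phi(|z|)) = 0.403986.
Step 6: alpha = 0.05. fail to reject H0.

R = 10, z = 0.8345, p = 0.403986, fail to reject H0.


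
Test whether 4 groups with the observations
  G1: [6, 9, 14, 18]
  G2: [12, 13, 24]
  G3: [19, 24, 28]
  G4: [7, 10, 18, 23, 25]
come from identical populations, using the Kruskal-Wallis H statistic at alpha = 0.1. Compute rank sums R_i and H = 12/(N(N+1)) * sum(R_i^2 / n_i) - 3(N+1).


Step 1: Combine all N = 15 observations and assign midranks.
sorted (value, group, rank): (6,G1,1), (7,G4,2), (9,G1,3), (10,G4,4), (12,G2,5), (13,G2,6), (14,G1,7), (18,G1,8.5), (18,G4,8.5), (19,G3,10), (23,G4,11), (24,G2,12.5), (24,G3,12.5), (25,G4,14), (28,G3,15)
Step 2: Sum ranks within each group.
R_1 = 19.5 (n_1 = 4)
R_2 = 23.5 (n_2 = 3)
R_3 = 37.5 (n_3 = 3)
R_4 = 39.5 (n_4 = 5)
Step 3: H = 12/(N(N+1)) * sum(R_i^2/n_i) - 3(N+1)
     = 12/(15*16) * (19.5^2/4 + 23.5^2/3 + 37.5^2/3 + 39.5^2/5) - 3*16
     = 0.050000 * 1059.95 - 48
     = 4.997292.
Step 4: Ties present; correction factor C = 1 - 12/(15^3 - 15) = 0.996429. Corrected H = 4.997292 / 0.996429 = 5.015203.
Step 5: Under H0, H ~ chi^2(3); p-value = 0.170687.
Step 6: alpha = 0.1. fail to reject H0.

H = 5.0152, df = 3, p = 0.170687, fail to reject H0.


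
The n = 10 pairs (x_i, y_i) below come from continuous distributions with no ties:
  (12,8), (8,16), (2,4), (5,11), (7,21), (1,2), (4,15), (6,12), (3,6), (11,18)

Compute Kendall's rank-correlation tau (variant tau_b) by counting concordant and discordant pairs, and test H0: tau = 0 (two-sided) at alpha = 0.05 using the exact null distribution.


Step 1: Enumerate the 45 unordered pairs (i,j) with i<j and classify each by sign(x_j-x_i) * sign(y_j-y_i).
  (1,2):dx=-4,dy=+8->D; (1,3):dx=-10,dy=-4->C; (1,4):dx=-7,dy=+3->D; (1,5):dx=-5,dy=+13->D
  (1,6):dx=-11,dy=-6->C; (1,7):dx=-8,dy=+7->D; (1,8):dx=-6,dy=+4->D; (1,9):dx=-9,dy=-2->C
  (1,10):dx=-1,dy=+10->D; (2,3):dx=-6,dy=-12->C; (2,4):dx=-3,dy=-5->C; (2,5):dx=-1,dy=+5->D
  (2,6):dx=-7,dy=-14->C; (2,7):dx=-4,dy=-1->C; (2,8):dx=-2,dy=-4->C; (2,9):dx=-5,dy=-10->C
  (2,10):dx=+3,dy=+2->C; (3,4):dx=+3,dy=+7->C; (3,5):dx=+5,dy=+17->C; (3,6):dx=-1,dy=-2->C
  (3,7):dx=+2,dy=+11->C; (3,8):dx=+4,dy=+8->C; (3,9):dx=+1,dy=+2->C; (3,10):dx=+9,dy=+14->C
  (4,5):dx=+2,dy=+10->C; (4,6):dx=-4,dy=-9->C; (4,7):dx=-1,dy=+4->D; (4,8):dx=+1,dy=+1->C
  (4,9):dx=-2,dy=-5->C; (4,10):dx=+6,dy=+7->C; (5,6):dx=-6,dy=-19->C; (5,7):dx=-3,dy=-6->C
  (5,8):dx=-1,dy=-9->C; (5,9):dx=-4,dy=-15->C; (5,10):dx=+4,dy=-3->D; (6,7):dx=+3,dy=+13->C
  (6,8):dx=+5,dy=+10->C; (6,9):dx=+2,dy=+4->C; (6,10):dx=+10,dy=+16->C; (7,8):dx=+2,dy=-3->D
  (7,9):dx=-1,dy=-9->C; (7,10):dx=+7,dy=+3->C; (8,9):dx=-3,dy=-6->C; (8,10):dx=+5,dy=+6->C
  (9,10):dx=+8,dy=+12->C
Step 2: C = 35, D = 10, total pairs = 45.
Step 3: tau = (C - D)/(n(n-1)/2) = (35 - 10)/45 = 0.555556.
Step 4: Exact two-sided p-value (enumerate n! = 3628800 permutations of y under H0): p = 0.028609.
Step 5: alpha = 0.05. reject H0.

tau_b = 0.5556 (C=35, D=10), p = 0.028609, reject H0.


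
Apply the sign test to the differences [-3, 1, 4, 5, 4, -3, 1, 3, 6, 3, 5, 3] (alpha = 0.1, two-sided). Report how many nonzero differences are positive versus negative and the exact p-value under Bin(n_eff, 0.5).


Step 1: Discard zero differences. Original n = 12; n_eff = number of nonzero differences = 12.
Nonzero differences (with sign): -3, +1, +4, +5, +4, -3, +1, +3, +6, +3, +5, +3
Step 2: Count signs: positive = 10, negative = 2.
Step 3: Under H0: P(positive) = 0.5, so the number of positives S ~ Bin(12, 0.5).
Step 4: Two-sided exact p-value = sum of Bin(12,0.5) probabilities at or below the observed probability = 0.038574.
Step 5: alpha = 0.1. reject H0.

n_eff = 12, pos = 10, neg = 2, p = 0.038574, reject H0.


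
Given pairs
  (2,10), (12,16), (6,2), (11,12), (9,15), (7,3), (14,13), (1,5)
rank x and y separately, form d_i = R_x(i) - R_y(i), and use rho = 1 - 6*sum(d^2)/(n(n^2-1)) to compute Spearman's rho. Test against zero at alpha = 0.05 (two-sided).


Step 1: Rank x and y separately (midranks; no ties here).
rank(x): 2->2, 12->7, 6->3, 11->6, 9->5, 7->4, 14->8, 1->1
rank(y): 10->4, 16->8, 2->1, 12->5, 15->7, 3->2, 13->6, 5->3
Step 2: d_i = R_x(i) - R_y(i); compute d_i^2.
  (2-4)^2=4, (7-8)^2=1, (3-1)^2=4, (6-5)^2=1, (5-7)^2=4, (4-2)^2=4, (8-6)^2=4, (1-3)^2=4
sum(d^2) = 26.
Step 3: rho = 1 - 6*26 / (8*(8^2 - 1)) = 1 - 156/504 = 0.690476.
Step 4: Under H0, t = rho * sqrt((n-2)/(1-rho^2)) = 2.3382 ~ t(6).
Step 5: Two-sided p-value from the t-distribution with 6 df = 0.057990.
Step 6: alpha = 0.05. fail to reject H0.

rho = 0.6905, p = 0.057990, fail to reject H0 at alpha = 0.05.


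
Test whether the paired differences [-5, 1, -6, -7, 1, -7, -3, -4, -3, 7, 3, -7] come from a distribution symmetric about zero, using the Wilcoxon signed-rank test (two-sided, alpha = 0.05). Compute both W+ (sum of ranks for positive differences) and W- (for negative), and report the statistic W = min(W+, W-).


Step 1: Drop any zero differences (none here) and take |d_i|.
|d| = [5, 1, 6, 7, 1, 7, 3, 4, 3, 7, 3, 7]
Step 2: Midrank |d_i| (ties get averaged ranks).
ranks: |5|->7, |1|->1.5, |6|->8, |7|->10.5, |1|->1.5, |7|->10.5, |3|->4, |4|->6, |3|->4, |7|->10.5, |3|->4, |7|->10.5
Step 3: Attach original signs; sum ranks with positive sign and with negative sign.
W+ = 1.5 + 1.5 + 10.5 + 4 = 17.5
W- = 7 + 8 + 10.5 + 10.5 + 4 + 6 + 4 + 10.5 = 60.5
(Check: W+ + W- = 78 should equal n(n+1)/2 = 78.)
Step 4: Test statistic W = min(W+, W-) = 17.5.
Step 5: Ties in |d|, so use the tie-corrected normal approximation.
        E[W] = n(n+1)/4 = 12*13/4 = 39.
        Tie groups: |d|=1 (t=2), |d|=3 (t=3), |d|=7 (t=4); sum(t^3 - t) = 90.
        Var[W] = n(n+1)(2n+1)/24 - sum(t^3-t)/48 = 3900/24 - 90/48 = 160.625.
        z = (W - E[W]) / sqrt(Var[W]) = (17.5 - 39) / 12.6738 = -1.6964.
        Two-sided p = 2*Phi(z) = 0.089807.
Step 6: alpha = 0.05. fail to reject H0.

W+ = 17.5, W- = 60.5, W = min = 17.5, p = 0.089807, fail to reject H0.


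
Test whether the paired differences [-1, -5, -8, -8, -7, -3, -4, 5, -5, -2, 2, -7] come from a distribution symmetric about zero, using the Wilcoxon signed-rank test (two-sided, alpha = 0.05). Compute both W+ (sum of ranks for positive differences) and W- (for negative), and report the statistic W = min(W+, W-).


Step 1: Drop any zero differences (none here) and take |d_i|.
|d| = [1, 5, 8, 8, 7, 3, 4, 5, 5, 2, 2, 7]
Step 2: Midrank |d_i| (ties get averaged ranks).
ranks: |1|->1, |5|->7, |8|->11.5, |8|->11.5, |7|->9.5, |3|->4, |4|->5, |5|->7, |5|->7, |2|->2.5, |2|->2.5, |7|->9.5
Step 3: Attach original signs; sum ranks with positive sign and with negative sign.
W+ = 7 + 2.5 = 9.5
W- = 1 + 7 + 11.5 + 11.5 + 9.5 + 4 + 5 + 7 + 2.5 + 9.5 = 68.5
(Check: W+ + W- = 78 should equal n(n+1)/2 = 78.)
Step 4: Test statistic W = min(W+, W-) = 9.5.
Step 5: Ties in |d|, so use the tie-corrected normal approximation.
        E[W] = n(n+1)/4 = 12*13/4 = 39.
        Tie groups: |d|=2 (t=2), |d|=5 (t=3), |d|=7 (t=2), |d|=8 (t=2); sum(t^3 - t) = 42.
        Var[W] = n(n+1)(2n+1)/24 - sum(t^3-t)/48 = 3900/24 - 42/48 = 161.625.
        z = (W - E[W]) / sqrt(Var[W]) = (9.5 - 39) / 12.7132 = -2.3204.
        Two-sided p = 2*Phi(z) = 0.020318.
Step 6: alpha = 0.05. reject H0.

W+ = 9.5, W- = 68.5, W = min = 9.5, p = 0.020318, reject H0.


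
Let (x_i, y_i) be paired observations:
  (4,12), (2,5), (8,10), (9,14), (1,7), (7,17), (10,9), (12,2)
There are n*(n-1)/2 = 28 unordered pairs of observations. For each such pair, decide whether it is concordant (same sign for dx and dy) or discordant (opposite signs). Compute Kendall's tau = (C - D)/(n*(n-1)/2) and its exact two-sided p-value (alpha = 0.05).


Step 1: Enumerate the 28 unordered pairs (i,j) with i<j and classify each by sign(x_j-x_i) * sign(y_j-y_i).
  (1,2):dx=-2,dy=-7->C; (1,3):dx=+4,dy=-2->D; (1,4):dx=+5,dy=+2->C; (1,5):dx=-3,dy=-5->C
  (1,6):dx=+3,dy=+5->C; (1,7):dx=+6,dy=-3->D; (1,8):dx=+8,dy=-10->D; (2,3):dx=+6,dy=+5->C
  (2,4):dx=+7,dy=+9->C; (2,5):dx=-1,dy=+2->D; (2,6):dx=+5,dy=+12->C; (2,7):dx=+8,dy=+4->C
  (2,8):dx=+10,dy=-3->D; (3,4):dx=+1,dy=+4->C; (3,5):dx=-7,dy=-3->C; (3,6):dx=-1,dy=+7->D
  (3,7):dx=+2,dy=-1->D; (3,8):dx=+4,dy=-8->D; (4,5):dx=-8,dy=-7->C; (4,6):dx=-2,dy=+3->D
  (4,7):dx=+1,dy=-5->D; (4,8):dx=+3,dy=-12->D; (5,6):dx=+6,dy=+10->C; (5,7):dx=+9,dy=+2->C
  (5,8):dx=+11,dy=-5->D; (6,7):dx=+3,dy=-8->D; (6,8):dx=+5,dy=-15->D; (7,8):dx=+2,dy=-7->D
Step 2: C = 13, D = 15, total pairs = 28.
Step 3: tau = (C - D)/(n(n-1)/2) = (13 - 15)/28 = -0.071429.
Step 4: Exact two-sided p-value (enumerate n! = 40320 permutations of y under H0): p = 0.904861.
Step 5: alpha = 0.05. fail to reject H0.

tau_b = -0.0714 (C=13, D=15), p = 0.904861, fail to reject H0.


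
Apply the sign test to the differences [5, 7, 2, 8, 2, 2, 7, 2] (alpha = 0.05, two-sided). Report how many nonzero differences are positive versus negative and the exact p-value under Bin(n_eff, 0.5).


Step 1: Discard zero differences. Original n = 8; n_eff = number of nonzero differences = 8.
Nonzero differences (with sign): +5, +7, +2, +8, +2, +2, +7, +2
Step 2: Count signs: positive = 8, negative = 0.
Step 3: Under H0: P(positive) = 0.5, so the number of positives S ~ Bin(8, 0.5).
Step 4: Two-sided exact p-value = sum of Bin(8,0.5) probabilities at or below the observed probability = 0.007812.
Step 5: alpha = 0.05. reject H0.

n_eff = 8, pos = 8, neg = 0, p = 0.007812, reject H0.


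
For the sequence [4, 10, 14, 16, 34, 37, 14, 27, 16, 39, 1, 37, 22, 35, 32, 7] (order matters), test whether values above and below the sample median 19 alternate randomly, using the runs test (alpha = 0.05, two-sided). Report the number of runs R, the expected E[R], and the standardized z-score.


Step 1: Compute median = 19; label A = above, B = below.
Labels in order: BBBBAABABABAAAAB  (n_A = 8, n_B = 8)
Step 2: Count runs R = 9.
Step 3: Under H0 (random ordering), E[R] = 2*n_A*n_B/(n_A+n_B) + 1 = 2*8*8/16 + 1 = 9.0000.
        Var[R] = 2*n_A*n_B*(2*n_A*n_B - n_A - n_B) / ((n_A+n_B)^2 * (n_A+n_B-1)) = 14336/3840 = 3.7333.
        SD[R] = 1.9322.
Step 4: R = E[R], so z = 0 with no continuity correction.
Step 5: Two-sided p-value via normal approximation = 2*(1 - Phi(|z|)) = 1.000000.
Step 6: alpha = 0.05. fail to reject H0.

R = 9, z = 0.0000, p = 1.000000, fail to reject H0.


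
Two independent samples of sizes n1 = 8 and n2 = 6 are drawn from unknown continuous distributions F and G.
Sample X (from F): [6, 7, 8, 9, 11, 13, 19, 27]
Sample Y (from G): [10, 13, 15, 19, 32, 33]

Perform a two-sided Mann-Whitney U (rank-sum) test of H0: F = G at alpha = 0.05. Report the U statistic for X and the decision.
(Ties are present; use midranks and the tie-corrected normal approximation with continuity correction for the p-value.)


Step 1: Combine and sort all 14 observations; assign midranks.
sorted (value, group): (6,X), (7,X), (8,X), (9,X), (10,Y), (11,X), (13,X), (13,Y), (15,Y), (19,X), (19,Y), (27,X), (32,Y), (33,Y)
ranks: 6->1, 7->2, 8->3, 9->4, 10->5, 11->6, 13->7.5, 13->7.5, 15->9, 19->10.5, 19->10.5, 27->12, 32->13, 33->14
Step 2: Rank sum for X: R1 = 1 + 2 + 3 + 4 + 6 + 7.5 + 10.5 + 12 = 46.
Step 3: U_X = R1 - n1(n1+1)/2 = 46 - 8*9/2 = 46 - 36 = 10.
       U_Y = n1*n2 - U_X = 48 - 10 = 38.
Step 4: Ties are present, so use the tie-corrected normal approximation (with continuity correction) for the p-value.
Step 5: p-value = 0.080692; compare to alpha = 0.05. fail to reject H0.

U_X = 10, p = 0.080692, fail to reject H0 at alpha = 0.05.


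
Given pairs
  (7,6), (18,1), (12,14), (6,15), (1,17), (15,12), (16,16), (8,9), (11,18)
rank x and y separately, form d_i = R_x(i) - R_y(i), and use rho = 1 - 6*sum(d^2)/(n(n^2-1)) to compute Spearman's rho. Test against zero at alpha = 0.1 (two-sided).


Step 1: Rank x and y separately (midranks; no ties here).
rank(x): 7->3, 18->9, 12->6, 6->2, 1->1, 15->7, 16->8, 8->4, 11->5
rank(y): 6->2, 1->1, 14->5, 15->6, 17->8, 12->4, 16->7, 9->3, 18->9
Step 2: d_i = R_x(i) - R_y(i); compute d_i^2.
  (3-2)^2=1, (9-1)^2=64, (6-5)^2=1, (2-6)^2=16, (1-8)^2=49, (7-4)^2=9, (8-7)^2=1, (4-3)^2=1, (5-9)^2=16
sum(d^2) = 158.
Step 3: rho = 1 - 6*158 / (9*(9^2 - 1)) = 1 - 948/720 = -0.316667.
Step 4: Under H0, t = rho * sqrt((n-2)/(1-rho^2)) = -0.8833 ~ t(7).
Step 5: Two-sided p-value from the t-distribution with 7 df = 0.406397.
Step 6: alpha = 0.1. fail to reject H0.

rho = -0.3167, p = 0.406397, fail to reject H0 at alpha = 0.1.


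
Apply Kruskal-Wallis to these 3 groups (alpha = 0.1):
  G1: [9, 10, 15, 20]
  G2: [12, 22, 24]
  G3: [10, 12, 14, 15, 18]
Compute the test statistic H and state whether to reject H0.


Step 1: Combine all N = 12 observations and assign midranks.
sorted (value, group, rank): (9,G1,1), (10,G1,2.5), (10,G3,2.5), (12,G2,4.5), (12,G3,4.5), (14,G3,6), (15,G1,7.5), (15,G3,7.5), (18,G3,9), (20,G1,10), (22,G2,11), (24,G2,12)
Step 2: Sum ranks within each group.
R_1 = 21 (n_1 = 4)
R_2 = 27.5 (n_2 = 3)
R_3 = 29.5 (n_3 = 5)
Step 3: H = 12/(N(N+1)) * sum(R_i^2/n_i) - 3(N+1)
     = 12/(12*13) * (21^2/4 + 27.5^2/3 + 29.5^2/5) - 3*13
     = 0.076923 * 536.383 - 39
     = 2.260256.
Step 4: Ties present; correction factor C = 1 - 18/(12^3 - 12) = 0.989510. Corrected H = 2.260256 / 0.989510 = 2.284217.
Step 5: Under H0, H ~ chi^2(2); p-value = 0.319145.
Step 6: alpha = 0.1. fail to reject H0.

H = 2.2842, df = 2, p = 0.319145, fail to reject H0.


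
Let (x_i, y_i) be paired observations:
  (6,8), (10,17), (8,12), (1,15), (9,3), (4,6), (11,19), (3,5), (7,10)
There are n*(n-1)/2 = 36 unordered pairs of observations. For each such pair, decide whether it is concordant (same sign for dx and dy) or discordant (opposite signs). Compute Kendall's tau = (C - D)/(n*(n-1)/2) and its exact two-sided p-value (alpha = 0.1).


Step 1: Enumerate the 36 unordered pairs (i,j) with i<j and classify each by sign(x_j-x_i) * sign(y_j-y_i).
  (1,2):dx=+4,dy=+9->C; (1,3):dx=+2,dy=+4->C; (1,4):dx=-5,dy=+7->D; (1,5):dx=+3,dy=-5->D
  (1,6):dx=-2,dy=-2->C; (1,7):dx=+5,dy=+11->C; (1,8):dx=-3,dy=-3->C; (1,9):dx=+1,dy=+2->C
  (2,3):dx=-2,dy=-5->C; (2,4):dx=-9,dy=-2->C; (2,5):dx=-1,dy=-14->C; (2,6):dx=-6,dy=-11->C
  (2,7):dx=+1,dy=+2->C; (2,8):dx=-7,dy=-12->C; (2,9):dx=-3,dy=-7->C; (3,4):dx=-7,dy=+3->D
  (3,5):dx=+1,dy=-9->D; (3,6):dx=-4,dy=-6->C; (3,7):dx=+3,dy=+7->C; (3,8):dx=-5,dy=-7->C
  (3,9):dx=-1,dy=-2->C; (4,5):dx=+8,dy=-12->D; (4,6):dx=+3,dy=-9->D; (4,7):dx=+10,dy=+4->C
  (4,8):dx=+2,dy=-10->D; (4,9):dx=+6,dy=-5->D; (5,6):dx=-5,dy=+3->D; (5,7):dx=+2,dy=+16->C
  (5,8):dx=-6,dy=+2->D; (5,9):dx=-2,dy=+7->D; (6,7):dx=+7,dy=+13->C; (6,8):dx=-1,dy=-1->C
  (6,9):dx=+3,dy=+4->C; (7,8):dx=-8,dy=-14->C; (7,9):dx=-4,dy=-9->C; (8,9):dx=+4,dy=+5->C
Step 2: C = 25, D = 11, total pairs = 36.
Step 3: tau = (C - D)/(n(n-1)/2) = (25 - 11)/36 = 0.388889.
Step 4: Exact two-sided p-value (enumerate n! = 362880 permutations of y under H0): p = 0.180181.
Step 5: alpha = 0.1. fail to reject H0.

tau_b = 0.3889 (C=25, D=11), p = 0.180181, fail to reject H0.


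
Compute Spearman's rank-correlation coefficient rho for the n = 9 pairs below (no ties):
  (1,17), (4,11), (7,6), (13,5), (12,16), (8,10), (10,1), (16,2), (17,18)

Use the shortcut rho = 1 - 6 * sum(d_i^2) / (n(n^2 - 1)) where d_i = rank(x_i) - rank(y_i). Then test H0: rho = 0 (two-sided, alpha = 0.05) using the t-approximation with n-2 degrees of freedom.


Step 1: Rank x and y separately (midranks; no ties here).
rank(x): 1->1, 4->2, 7->3, 13->7, 12->6, 8->4, 10->5, 16->8, 17->9
rank(y): 17->8, 11->6, 6->4, 5->3, 16->7, 10->5, 1->1, 2->2, 18->9
Step 2: d_i = R_x(i) - R_y(i); compute d_i^2.
  (1-8)^2=49, (2-6)^2=16, (3-4)^2=1, (7-3)^2=16, (6-7)^2=1, (4-5)^2=1, (5-1)^2=16, (8-2)^2=36, (9-9)^2=0
sum(d^2) = 136.
Step 3: rho = 1 - 6*136 / (9*(9^2 - 1)) = 1 - 816/720 = -0.133333.
Step 4: Under H0, t = rho * sqrt((n-2)/(1-rho^2)) = -0.3559 ~ t(7).
Step 5: Two-sided p-value from the t-distribution with 7 df = 0.732368.
Step 6: alpha = 0.05. fail to reject H0.

rho = -0.1333, p = 0.732368, fail to reject H0 at alpha = 0.05.


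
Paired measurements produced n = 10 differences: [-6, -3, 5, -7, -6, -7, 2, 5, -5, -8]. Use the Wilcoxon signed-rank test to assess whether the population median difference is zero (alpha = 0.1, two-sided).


Step 1: Drop any zero differences (none here) and take |d_i|.
|d| = [6, 3, 5, 7, 6, 7, 2, 5, 5, 8]
Step 2: Midrank |d_i| (ties get averaged ranks).
ranks: |6|->6.5, |3|->2, |5|->4, |7|->8.5, |6|->6.5, |7|->8.5, |2|->1, |5|->4, |5|->4, |8|->10
Step 3: Attach original signs; sum ranks with positive sign and with negative sign.
W+ = 4 + 1 + 4 = 9
W- = 6.5 + 2 + 8.5 + 6.5 + 8.5 + 4 + 10 = 46
(Check: W+ + W- = 55 should equal n(n+1)/2 = 55.)
Step 4: Test statistic W = min(W+, W-) = 9.
Step 5: Ties in |d|, so use the tie-corrected normal approximation.
        E[W] = n(n+1)/4 = 10*11/4 = 27.5.
        Tie groups: |d|=5 (t=3), |d|=6 (t=2), |d|=7 (t=2); sum(t^3 - t) = 36.
        Var[W] = n(n+1)(2n+1)/24 - sum(t^3-t)/48 = 2310/24 - 36/48 = 95.5.
        z = (W - E[W]) / sqrt(Var[W]) = (9 - 27.5) / 9.7724 = -1.8931.
        Two-sided p = 2*Phi(z) = 0.058347.
Step 6: alpha = 0.1. reject H0.

W+ = 9, W- = 46, W = min = 9, p = 0.058347, reject H0.


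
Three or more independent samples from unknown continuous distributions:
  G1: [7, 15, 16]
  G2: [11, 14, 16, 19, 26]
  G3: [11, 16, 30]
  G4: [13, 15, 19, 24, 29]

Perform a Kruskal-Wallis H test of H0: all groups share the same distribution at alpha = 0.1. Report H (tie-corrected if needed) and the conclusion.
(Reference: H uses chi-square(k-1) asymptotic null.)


Step 1: Combine all N = 16 observations and assign midranks.
sorted (value, group, rank): (7,G1,1), (11,G2,2.5), (11,G3,2.5), (13,G4,4), (14,G2,5), (15,G1,6.5), (15,G4,6.5), (16,G1,9), (16,G2,9), (16,G3,9), (19,G2,11.5), (19,G4,11.5), (24,G4,13), (26,G2,14), (29,G4,15), (30,G3,16)
Step 2: Sum ranks within each group.
R_1 = 16.5 (n_1 = 3)
R_2 = 42 (n_2 = 5)
R_3 = 27.5 (n_3 = 3)
R_4 = 50 (n_4 = 5)
Step 3: H = 12/(N(N+1)) * sum(R_i^2/n_i) - 3(N+1)
     = 12/(16*17) * (16.5^2/3 + 42^2/5 + 27.5^2/3 + 50^2/5) - 3*17
     = 0.044118 * 1195.63 - 51
     = 1.748529.
Step 4: Ties present; correction factor C = 1 - 42/(16^3 - 16) = 0.989706. Corrected H = 1.748529 / 0.989706 = 1.766716.
Step 5: Under H0, H ~ chi^2(3); p-value = 0.622205.
Step 6: alpha = 0.1. fail to reject H0.

H = 1.7667, df = 3, p = 0.622205, fail to reject H0.


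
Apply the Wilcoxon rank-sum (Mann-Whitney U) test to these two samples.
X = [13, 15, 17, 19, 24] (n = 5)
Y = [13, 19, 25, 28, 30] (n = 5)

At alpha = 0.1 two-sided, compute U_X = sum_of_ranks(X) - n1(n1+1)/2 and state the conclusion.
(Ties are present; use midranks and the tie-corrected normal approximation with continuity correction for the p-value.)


Step 1: Combine and sort all 10 observations; assign midranks.
sorted (value, group): (13,X), (13,Y), (15,X), (17,X), (19,X), (19,Y), (24,X), (25,Y), (28,Y), (30,Y)
ranks: 13->1.5, 13->1.5, 15->3, 17->4, 19->5.5, 19->5.5, 24->7, 25->8, 28->9, 30->10
Step 2: Rank sum for X: R1 = 1.5 + 3 + 4 + 5.5 + 7 = 21.
Step 3: U_X = R1 - n1(n1+1)/2 = 21 - 5*6/2 = 21 - 15 = 6.
       U_Y = n1*n2 - U_X = 25 - 6 = 19.
Step 4: Ties are present, so use the tie-corrected normal approximation (with continuity correction) for the p-value.
Step 5: p-value = 0.207300; compare to alpha = 0.1. fail to reject H0.

U_X = 6, p = 0.207300, fail to reject H0 at alpha = 0.1.


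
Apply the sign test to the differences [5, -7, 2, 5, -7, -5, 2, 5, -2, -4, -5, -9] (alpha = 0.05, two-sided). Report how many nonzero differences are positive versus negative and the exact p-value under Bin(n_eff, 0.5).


Step 1: Discard zero differences. Original n = 12; n_eff = number of nonzero differences = 12.
Nonzero differences (with sign): +5, -7, +2, +5, -7, -5, +2, +5, -2, -4, -5, -9
Step 2: Count signs: positive = 5, negative = 7.
Step 3: Under H0: P(positive) = 0.5, so the number of positives S ~ Bin(12, 0.5).
Step 4: Two-sided exact p-value = sum of Bin(12,0.5) probabilities at or below the observed probability = 0.774414.
Step 5: alpha = 0.05. fail to reject H0.

n_eff = 12, pos = 5, neg = 7, p = 0.774414, fail to reject H0.


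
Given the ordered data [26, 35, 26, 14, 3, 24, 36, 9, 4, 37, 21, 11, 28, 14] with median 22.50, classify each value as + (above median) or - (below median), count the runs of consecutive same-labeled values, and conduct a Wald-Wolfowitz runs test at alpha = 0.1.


Step 1: Compute median = 22.50; label A = above, B = below.
Labels in order: AAABBAABBABBAB  (n_A = 7, n_B = 7)
Step 2: Count runs R = 8.
Step 3: Under H0 (random ordering), E[R] = 2*n_A*n_B/(n_A+n_B) + 1 = 2*7*7/14 + 1 = 8.0000.
        Var[R] = 2*n_A*n_B*(2*n_A*n_B - n_A - n_B) / ((n_A+n_B)^2 * (n_A+n_B-1)) = 8232/2548 = 3.2308.
        SD[R] = 1.7974.
Step 4: R = E[R], so z = 0 with no continuity correction.
Step 5: Two-sided p-value via normal approximation = 2*(1 - Phi(|z|)) = 1.000000.
Step 6: alpha = 0.1. fail to reject H0.

R = 8, z = 0.0000, p = 1.000000, fail to reject H0.


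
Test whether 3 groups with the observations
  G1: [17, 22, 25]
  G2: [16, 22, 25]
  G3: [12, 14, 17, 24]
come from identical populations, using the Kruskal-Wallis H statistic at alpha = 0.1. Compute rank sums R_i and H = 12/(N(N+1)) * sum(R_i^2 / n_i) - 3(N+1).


Step 1: Combine all N = 10 observations and assign midranks.
sorted (value, group, rank): (12,G3,1), (14,G3,2), (16,G2,3), (17,G1,4.5), (17,G3,4.5), (22,G1,6.5), (22,G2,6.5), (24,G3,8), (25,G1,9.5), (25,G2,9.5)
Step 2: Sum ranks within each group.
R_1 = 20.5 (n_1 = 3)
R_2 = 19 (n_2 = 3)
R_3 = 15.5 (n_3 = 4)
Step 3: H = 12/(N(N+1)) * sum(R_i^2/n_i) - 3(N+1)
     = 12/(10*11) * (20.5^2/3 + 19^2/3 + 15.5^2/4) - 3*11
     = 0.109091 * 320.479 - 33
     = 1.961364.
Step 4: Ties present; correction factor C = 1 - 18/(10^3 - 10) = 0.981818. Corrected H = 1.961364 / 0.981818 = 1.997685.
Step 5: Under H0, H ~ chi^2(2); p-value = 0.368305.
Step 6: alpha = 0.1. fail to reject H0.

H = 1.9977, df = 2, p = 0.368305, fail to reject H0.


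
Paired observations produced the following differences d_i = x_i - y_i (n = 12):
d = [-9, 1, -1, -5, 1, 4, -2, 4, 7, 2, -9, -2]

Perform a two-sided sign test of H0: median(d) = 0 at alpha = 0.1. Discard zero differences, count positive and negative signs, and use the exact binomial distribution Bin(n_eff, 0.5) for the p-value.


Step 1: Discard zero differences. Original n = 12; n_eff = number of nonzero differences = 12.
Nonzero differences (with sign): -9, +1, -1, -5, +1, +4, -2, +4, +7, +2, -9, -2
Step 2: Count signs: positive = 6, negative = 6.
Step 3: Under H0: P(positive) = 0.5, so the number of positives S ~ Bin(12, 0.5).
Step 4: Two-sided exact p-value = sum of Bin(12,0.5) probabilities at or below the observed probability = 1.000000.
Step 5: alpha = 0.1. fail to reject H0.

n_eff = 12, pos = 6, neg = 6, p = 1.000000, fail to reject H0.


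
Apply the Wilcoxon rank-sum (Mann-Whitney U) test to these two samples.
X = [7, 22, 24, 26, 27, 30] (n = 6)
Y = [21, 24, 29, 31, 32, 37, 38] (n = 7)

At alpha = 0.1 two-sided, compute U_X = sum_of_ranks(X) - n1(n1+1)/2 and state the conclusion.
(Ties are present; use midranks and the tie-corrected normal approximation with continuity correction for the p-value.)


Step 1: Combine and sort all 13 observations; assign midranks.
sorted (value, group): (7,X), (21,Y), (22,X), (24,X), (24,Y), (26,X), (27,X), (29,Y), (30,X), (31,Y), (32,Y), (37,Y), (38,Y)
ranks: 7->1, 21->2, 22->3, 24->4.5, 24->4.5, 26->6, 27->7, 29->8, 30->9, 31->10, 32->11, 37->12, 38->13
Step 2: Rank sum for X: R1 = 1 + 3 + 4.5 + 6 + 7 + 9 = 30.5.
Step 3: U_X = R1 - n1(n1+1)/2 = 30.5 - 6*7/2 = 30.5 - 21 = 9.5.
       U_Y = n1*n2 - U_X = 42 - 9.5 = 32.5.
Step 4: Ties are present, so use the tie-corrected normal approximation (with continuity correction) for the p-value.
Step 5: p-value = 0.115582; compare to alpha = 0.1. fail to reject H0.

U_X = 9.5, p = 0.115582, fail to reject H0 at alpha = 0.1.
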